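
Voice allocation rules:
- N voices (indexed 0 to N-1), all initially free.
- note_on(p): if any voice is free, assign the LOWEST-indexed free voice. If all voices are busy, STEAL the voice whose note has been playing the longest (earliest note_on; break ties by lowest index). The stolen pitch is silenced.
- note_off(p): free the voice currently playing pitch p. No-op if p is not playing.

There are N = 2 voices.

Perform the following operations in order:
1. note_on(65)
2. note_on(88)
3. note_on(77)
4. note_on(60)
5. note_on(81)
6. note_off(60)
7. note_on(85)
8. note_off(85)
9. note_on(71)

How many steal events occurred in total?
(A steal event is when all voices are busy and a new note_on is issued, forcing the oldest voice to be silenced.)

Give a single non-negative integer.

Answer: 3

Derivation:
Op 1: note_on(65): voice 0 is free -> assigned | voices=[65 -]
Op 2: note_on(88): voice 1 is free -> assigned | voices=[65 88]
Op 3: note_on(77): all voices busy, STEAL voice 0 (pitch 65, oldest) -> assign | voices=[77 88]
Op 4: note_on(60): all voices busy, STEAL voice 1 (pitch 88, oldest) -> assign | voices=[77 60]
Op 5: note_on(81): all voices busy, STEAL voice 0 (pitch 77, oldest) -> assign | voices=[81 60]
Op 6: note_off(60): free voice 1 | voices=[81 -]
Op 7: note_on(85): voice 1 is free -> assigned | voices=[81 85]
Op 8: note_off(85): free voice 1 | voices=[81 -]
Op 9: note_on(71): voice 1 is free -> assigned | voices=[81 71]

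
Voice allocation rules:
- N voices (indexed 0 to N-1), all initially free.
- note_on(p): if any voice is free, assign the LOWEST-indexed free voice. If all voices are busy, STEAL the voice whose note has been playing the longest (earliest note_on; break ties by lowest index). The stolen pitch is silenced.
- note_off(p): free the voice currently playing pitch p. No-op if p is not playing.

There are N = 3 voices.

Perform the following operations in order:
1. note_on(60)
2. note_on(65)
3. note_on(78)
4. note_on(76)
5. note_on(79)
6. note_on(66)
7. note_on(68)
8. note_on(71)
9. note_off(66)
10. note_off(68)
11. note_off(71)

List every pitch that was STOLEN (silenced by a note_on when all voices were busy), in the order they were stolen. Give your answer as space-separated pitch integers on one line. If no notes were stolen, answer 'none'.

Op 1: note_on(60): voice 0 is free -> assigned | voices=[60 - -]
Op 2: note_on(65): voice 1 is free -> assigned | voices=[60 65 -]
Op 3: note_on(78): voice 2 is free -> assigned | voices=[60 65 78]
Op 4: note_on(76): all voices busy, STEAL voice 0 (pitch 60, oldest) -> assign | voices=[76 65 78]
Op 5: note_on(79): all voices busy, STEAL voice 1 (pitch 65, oldest) -> assign | voices=[76 79 78]
Op 6: note_on(66): all voices busy, STEAL voice 2 (pitch 78, oldest) -> assign | voices=[76 79 66]
Op 7: note_on(68): all voices busy, STEAL voice 0 (pitch 76, oldest) -> assign | voices=[68 79 66]
Op 8: note_on(71): all voices busy, STEAL voice 1 (pitch 79, oldest) -> assign | voices=[68 71 66]
Op 9: note_off(66): free voice 2 | voices=[68 71 -]
Op 10: note_off(68): free voice 0 | voices=[- 71 -]
Op 11: note_off(71): free voice 1 | voices=[- - -]

Answer: 60 65 78 76 79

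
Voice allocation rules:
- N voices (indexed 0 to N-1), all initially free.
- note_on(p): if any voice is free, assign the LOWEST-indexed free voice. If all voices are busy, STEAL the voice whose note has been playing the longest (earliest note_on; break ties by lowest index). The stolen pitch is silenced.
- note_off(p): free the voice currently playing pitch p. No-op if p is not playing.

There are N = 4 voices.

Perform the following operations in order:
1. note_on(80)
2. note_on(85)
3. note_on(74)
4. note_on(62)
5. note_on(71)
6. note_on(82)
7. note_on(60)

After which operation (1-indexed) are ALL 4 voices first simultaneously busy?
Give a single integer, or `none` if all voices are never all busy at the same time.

Op 1: note_on(80): voice 0 is free -> assigned | voices=[80 - - -]
Op 2: note_on(85): voice 1 is free -> assigned | voices=[80 85 - -]
Op 3: note_on(74): voice 2 is free -> assigned | voices=[80 85 74 -]
Op 4: note_on(62): voice 3 is free -> assigned | voices=[80 85 74 62]
Op 5: note_on(71): all voices busy, STEAL voice 0 (pitch 80, oldest) -> assign | voices=[71 85 74 62]
Op 6: note_on(82): all voices busy, STEAL voice 1 (pitch 85, oldest) -> assign | voices=[71 82 74 62]
Op 7: note_on(60): all voices busy, STEAL voice 2 (pitch 74, oldest) -> assign | voices=[71 82 60 62]

Answer: 4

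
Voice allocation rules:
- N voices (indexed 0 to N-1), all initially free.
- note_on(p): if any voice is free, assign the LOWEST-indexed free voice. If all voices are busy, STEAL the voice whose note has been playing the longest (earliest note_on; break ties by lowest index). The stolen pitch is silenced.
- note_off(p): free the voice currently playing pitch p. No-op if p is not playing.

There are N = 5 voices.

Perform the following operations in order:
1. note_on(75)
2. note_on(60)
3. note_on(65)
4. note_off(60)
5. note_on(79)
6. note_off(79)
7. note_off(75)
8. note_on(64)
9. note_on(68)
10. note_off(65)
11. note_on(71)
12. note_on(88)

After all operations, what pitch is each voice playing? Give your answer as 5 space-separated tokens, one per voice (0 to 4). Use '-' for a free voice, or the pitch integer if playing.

Answer: 64 68 71 88 -

Derivation:
Op 1: note_on(75): voice 0 is free -> assigned | voices=[75 - - - -]
Op 2: note_on(60): voice 1 is free -> assigned | voices=[75 60 - - -]
Op 3: note_on(65): voice 2 is free -> assigned | voices=[75 60 65 - -]
Op 4: note_off(60): free voice 1 | voices=[75 - 65 - -]
Op 5: note_on(79): voice 1 is free -> assigned | voices=[75 79 65 - -]
Op 6: note_off(79): free voice 1 | voices=[75 - 65 - -]
Op 7: note_off(75): free voice 0 | voices=[- - 65 - -]
Op 8: note_on(64): voice 0 is free -> assigned | voices=[64 - 65 - -]
Op 9: note_on(68): voice 1 is free -> assigned | voices=[64 68 65 - -]
Op 10: note_off(65): free voice 2 | voices=[64 68 - - -]
Op 11: note_on(71): voice 2 is free -> assigned | voices=[64 68 71 - -]
Op 12: note_on(88): voice 3 is free -> assigned | voices=[64 68 71 88 -]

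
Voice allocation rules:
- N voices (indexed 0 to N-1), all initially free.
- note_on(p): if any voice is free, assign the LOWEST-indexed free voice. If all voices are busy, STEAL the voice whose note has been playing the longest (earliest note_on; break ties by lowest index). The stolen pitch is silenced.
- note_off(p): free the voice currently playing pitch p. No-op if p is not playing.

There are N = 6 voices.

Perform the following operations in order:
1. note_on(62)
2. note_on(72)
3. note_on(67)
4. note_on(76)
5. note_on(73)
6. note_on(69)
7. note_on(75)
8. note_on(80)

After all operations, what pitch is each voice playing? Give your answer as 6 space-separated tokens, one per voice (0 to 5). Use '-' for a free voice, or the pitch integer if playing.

Op 1: note_on(62): voice 0 is free -> assigned | voices=[62 - - - - -]
Op 2: note_on(72): voice 1 is free -> assigned | voices=[62 72 - - - -]
Op 3: note_on(67): voice 2 is free -> assigned | voices=[62 72 67 - - -]
Op 4: note_on(76): voice 3 is free -> assigned | voices=[62 72 67 76 - -]
Op 5: note_on(73): voice 4 is free -> assigned | voices=[62 72 67 76 73 -]
Op 6: note_on(69): voice 5 is free -> assigned | voices=[62 72 67 76 73 69]
Op 7: note_on(75): all voices busy, STEAL voice 0 (pitch 62, oldest) -> assign | voices=[75 72 67 76 73 69]
Op 8: note_on(80): all voices busy, STEAL voice 1 (pitch 72, oldest) -> assign | voices=[75 80 67 76 73 69]

Answer: 75 80 67 76 73 69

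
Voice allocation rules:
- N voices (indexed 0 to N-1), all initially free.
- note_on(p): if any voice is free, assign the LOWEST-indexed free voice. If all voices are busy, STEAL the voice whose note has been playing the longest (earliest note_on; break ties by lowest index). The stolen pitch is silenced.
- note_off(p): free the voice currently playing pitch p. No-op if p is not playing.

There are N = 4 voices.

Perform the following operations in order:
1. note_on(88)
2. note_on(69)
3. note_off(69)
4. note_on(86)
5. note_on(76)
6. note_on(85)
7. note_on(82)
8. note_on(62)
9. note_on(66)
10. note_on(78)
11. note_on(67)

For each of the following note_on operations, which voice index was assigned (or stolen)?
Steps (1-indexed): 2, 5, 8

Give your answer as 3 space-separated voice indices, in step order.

Answer: 1 2 1

Derivation:
Op 1: note_on(88): voice 0 is free -> assigned | voices=[88 - - -]
Op 2: note_on(69): voice 1 is free -> assigned | voices=[88 69 - -]
Op 3: note_off(69): free voice 1 | voices=[88 - - -]
Op 4: note_on(86): voice 1 is free -> assigned | voices=[88 86 - -]
Op 5: note_on(76): voice 2 is free -> assigned | voices=[88 86 76 -]
Op 6: note_on(85): voice 3 is free -> assigned | voices=[88 86 76 85]
Op 7: note_on(82): all voices busy, STEAL voice 0 (pitch 88, oldest) -> assign | voices=[82 86 76 85]
Op 8: note_on(62): all voices busy, STEAL voice 1 (pitch 86, oldest) -> assign | voices=[82 62 76 85]
Op 9: note_on(66): all voices busy, STEAL voice 2 (pitch 76, oldest) -> assign | voices=[82 62 66 85]
Op 10: note_on(78): all voices busy, STEAL voice 3 (pitch 85, oldest) -> assign | voices=[82 62 66 78]
Op 11: note_on(67): all voices busy, STEAL voice 0 (pitch 82, oldest) -> assign | voices=[67 62 66 78]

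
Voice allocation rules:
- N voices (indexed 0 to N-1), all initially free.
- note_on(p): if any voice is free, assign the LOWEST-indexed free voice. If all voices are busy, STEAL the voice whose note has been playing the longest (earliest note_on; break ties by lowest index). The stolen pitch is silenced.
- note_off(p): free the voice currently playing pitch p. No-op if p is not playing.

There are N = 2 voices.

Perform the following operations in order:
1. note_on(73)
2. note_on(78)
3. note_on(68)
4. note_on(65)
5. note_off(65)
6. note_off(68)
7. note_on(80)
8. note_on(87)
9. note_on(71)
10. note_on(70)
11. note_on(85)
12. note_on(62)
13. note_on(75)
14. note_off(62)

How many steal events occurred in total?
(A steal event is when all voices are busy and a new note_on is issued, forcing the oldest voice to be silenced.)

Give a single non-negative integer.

Op 1: note_on(73): voice 0 is free -> assigned | voices=[73 -]
Op 2: note_on(78): voice 1 is free -> assigned | voices=[73 78]
Op 3: note_on(68): all voices busy, STEAL voice 0 (pitch 73, oldest) -> assign | voices=[68 78]
Op 4: note_on(65): all voices busy, STEAL voice 1 (pitch 78, oldest) -> assign | voices=[68 65]
Op 5: note_off(65): free voice 1 | voices=[68 -]
Op 6: note_off(68): free voice 0 | voices=[- -]
Op 7: note_on(80): voice 0 is free -> assigned | voices=[80 -]
Op 8: note_on(87): voice 1 is free -> assigned | voices=[80 87]
Op 9: note_on(71): all voices busy, STEAL voice 0 (pitch 80, oldest) -> assign | voices=[71 87]
Op 10: note_on(70): all voices busy, STEAL voice 1 (pitch 87, oldest) -> assign | voices=[71 70]
Op 11: note_on(85): all voices busy, STEAL voice 0 (pitch 71, oldest) -> assign | voices=[85 70]
Op 12: note_on(62): all voices busy, STEAL voice 1 (pitch 70, oldest) -> assign | voices=[85 62]
Op 13: note_on(75): all voices busy, STEAL voice 0 (pitch 85, oldest) -> assign | voices=[75 62]
Op 14: note_off(62): free voice 1 | voices=[75 -]

Answer: 7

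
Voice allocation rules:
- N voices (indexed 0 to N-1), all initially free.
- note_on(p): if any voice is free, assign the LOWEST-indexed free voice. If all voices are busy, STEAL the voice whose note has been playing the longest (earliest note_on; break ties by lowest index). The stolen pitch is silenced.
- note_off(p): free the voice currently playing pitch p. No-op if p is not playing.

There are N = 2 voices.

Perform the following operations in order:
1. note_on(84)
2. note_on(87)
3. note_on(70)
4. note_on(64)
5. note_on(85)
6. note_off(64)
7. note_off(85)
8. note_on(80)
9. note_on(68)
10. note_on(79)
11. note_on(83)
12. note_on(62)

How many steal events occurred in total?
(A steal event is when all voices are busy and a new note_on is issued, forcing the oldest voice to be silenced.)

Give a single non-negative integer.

Op 1: note_on(84): voice 0 is free -> assigned | voices=[84 -]
Op 2: note_on(87): voice 1 is free -> assigned | voices=[84 87]
Op 3: note_on(70): all voices busy, STEAL voice 0 (pitch 84, oldest) -> assign | voices=[70 87]
Op 4: note_on(64): all voices busy, STEAL voice 1 (pitch 87, oldest) -> assign | voices=[70 64]
Op 5: note_on(85): all voices busy, STEAL voice 0 (pitch 70, oldest) -> assign | voices=[85 64]
Op 6: note_off(64): free voice 1 | voices=[85 -]
Op 7: note_off(85): free voice 0 | voices=[- -]
Op 8: note_on(80): voice 0 is free -> assigned | voices=[80 -]
Op 9: note_on(68): voice 1 is free -> assigned | voices=[80 68]
Op 10: note_on(79): all voices busy, STEAL voice 0 (pitch 80, oldest) -> assign | voices=[79 68]
Op 11: note_on(83): all voices busy, STEAL voice 1 (pitch 68, oldest) -> assign | voices=[79 83]
Op 12: note_on(62): all voices busy, STEAL voice 0 (pitch 79, oldest) -> assign | voices=[62 83]

Answer: 6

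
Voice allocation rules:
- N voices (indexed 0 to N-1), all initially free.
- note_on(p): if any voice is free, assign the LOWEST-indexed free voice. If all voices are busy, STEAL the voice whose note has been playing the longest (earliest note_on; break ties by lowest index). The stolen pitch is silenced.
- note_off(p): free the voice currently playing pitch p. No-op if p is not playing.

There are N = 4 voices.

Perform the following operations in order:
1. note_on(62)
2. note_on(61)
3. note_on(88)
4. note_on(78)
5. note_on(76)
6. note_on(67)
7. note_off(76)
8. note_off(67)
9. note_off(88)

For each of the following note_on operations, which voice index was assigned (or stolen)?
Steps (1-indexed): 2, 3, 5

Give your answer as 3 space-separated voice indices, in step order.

Op 1: note_on(62): voice 0 is free -> assigned | voices=[62 - - -]
Op 2: note_on(61): voice 1 is free -> assigned | voices=[62 61 - -]
Op 3: note_on(88): voice 2 is free -> assigned | voices=[62 61 88 -]
Op 4: note_on(78): voice 3 is free -> assigned | voices=[62 61 88 78]
Op 5: note_on(76): all voices busy, STEAL voice 0 (pitch 62, oldest) -> assign | voices=[76 61 88 78]
Op 6: note_on(67): all voices busy, STEAL voice 1 (pitch 61, oldest) -> assign | voices=[76 67 88 78]
Op 7: note_off(76): free voice 0 | voices=[- 67 88 78]
Op 8: note_off(67): free voice 1 | voices=[- - 88 78]
Op 9: note_off(88): free voice 2 | voices=[- - - 78]

Answer: 1 2 0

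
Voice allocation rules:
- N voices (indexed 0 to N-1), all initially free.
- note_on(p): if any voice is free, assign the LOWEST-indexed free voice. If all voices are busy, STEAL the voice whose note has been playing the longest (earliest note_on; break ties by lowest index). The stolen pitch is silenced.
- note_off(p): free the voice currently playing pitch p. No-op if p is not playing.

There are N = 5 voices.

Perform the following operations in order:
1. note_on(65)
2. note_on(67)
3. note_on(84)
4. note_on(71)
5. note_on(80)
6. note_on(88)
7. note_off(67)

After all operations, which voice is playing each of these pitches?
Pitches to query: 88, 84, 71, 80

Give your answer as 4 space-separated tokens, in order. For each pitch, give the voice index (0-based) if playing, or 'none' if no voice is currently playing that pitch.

Op 1: note_on(65): voice 0 is free -> assigned | voices=[65 - - - -]
Op 2: note_on(67): voice 1 is free -> assigned | voices=[65 67 - - -]
Op 3: note_on(84): voice 2 is free -> assigned | voices=[65 67 84 - -]
Op 4: note_on(71): voice 3 is free -> assigned | voices=[65 67 84 71 -]
Op 5: note_on(80): voice 4 is free -> assigned | voices=[65 67 84 71 80]
Op 6: note_on(88): all voices busy, STEAL voice 0 (pitch 65, oldest) -> assign | voices=[88 67 84 71 80]
Op 7: note_off(67): free voice 1 | voices=[88 - 84 71 80]

Answer: 0 2 3 4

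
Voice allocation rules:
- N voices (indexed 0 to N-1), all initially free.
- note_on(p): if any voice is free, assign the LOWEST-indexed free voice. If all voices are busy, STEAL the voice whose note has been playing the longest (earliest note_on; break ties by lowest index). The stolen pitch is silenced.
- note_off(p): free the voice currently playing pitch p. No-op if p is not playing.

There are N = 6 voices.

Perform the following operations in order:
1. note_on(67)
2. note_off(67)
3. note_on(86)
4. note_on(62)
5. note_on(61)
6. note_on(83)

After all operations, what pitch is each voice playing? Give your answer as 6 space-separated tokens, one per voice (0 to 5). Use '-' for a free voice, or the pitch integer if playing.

Op 1: note_on(67): voice 0 is free -> assigned | voices=[67 - - - - -]
Op 2: note_off(67): free voice 0 | voices=[- - - - - -]
Op 3: note_on(86): voice 0 is free -> assigned | voices=[86 - - - - -]
Op 4: note_on(62): voice 1 is free -> assigned | voices=[86 62 - - - -]
Op 5: note_on(61): voice 2 is free -> assigned | voices=[86 62 61 - - -]
Op 6: note_on(83): voice 3 is free -> assigned | voices=[86 62 61 83 - -]

Answer: 86 62 61 83 - -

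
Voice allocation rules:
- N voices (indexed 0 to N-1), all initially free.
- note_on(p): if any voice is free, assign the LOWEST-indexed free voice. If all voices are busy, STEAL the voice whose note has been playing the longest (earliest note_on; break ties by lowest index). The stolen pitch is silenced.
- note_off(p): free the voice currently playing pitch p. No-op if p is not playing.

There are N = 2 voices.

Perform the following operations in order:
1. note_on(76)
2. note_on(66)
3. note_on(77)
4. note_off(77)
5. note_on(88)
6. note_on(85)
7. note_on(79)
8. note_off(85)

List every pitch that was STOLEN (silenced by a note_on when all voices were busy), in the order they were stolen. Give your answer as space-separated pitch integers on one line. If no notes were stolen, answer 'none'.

Op 1: note_on(76): voice 0 is free -> assigned | voices=[76 -]
Op 2: note_on(66): voice 1 is free -> assigned | voices=[76 66]
Op 3: note_on(77): all voices busy, STEAL voice 0 (pitch 76, oldest) -> assign | voices=[77 66]
Op 4: note_off(77): free voice 0 | voices=[- 66]
Op 5: note_on(88): voice 0 is free -> assigned | voices=[88 66]
Op 6: note_on(85): all voices busy, STEAL voice 1 (pitch 66, oldest) -> assign | voices=[88 85]
Op 7: note_on(79): all voices busy, STEAL voice 0 (pitch 88, oldest) -> assign | voices=[79 85]
Op 8: note_off(85): free voice 1 | voices=[79 -]

Answer: 76 66 88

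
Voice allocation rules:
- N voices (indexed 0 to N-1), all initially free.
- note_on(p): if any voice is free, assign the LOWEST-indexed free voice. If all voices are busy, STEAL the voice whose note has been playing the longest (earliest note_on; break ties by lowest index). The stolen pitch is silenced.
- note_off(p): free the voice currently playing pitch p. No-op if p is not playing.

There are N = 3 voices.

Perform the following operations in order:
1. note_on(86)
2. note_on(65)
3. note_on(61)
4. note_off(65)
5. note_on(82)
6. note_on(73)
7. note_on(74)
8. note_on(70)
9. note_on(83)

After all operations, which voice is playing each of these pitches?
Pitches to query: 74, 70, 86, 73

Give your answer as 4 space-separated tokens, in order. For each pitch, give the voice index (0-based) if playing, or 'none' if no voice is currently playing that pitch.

Op 1: note_on(86): voice 0 is free -> assigned | voices=[86 - -]
Op 2: note_on(65): voice 1 is free -> assigned | voices=[86 65 -]
Op 3: note_on(61): voice 2 is free -> assigned | voices=[86 65 61]
Op 4: note_off(65): free voice 1 | voices=[86 - 61]
Op 5: note_on(82): voice 1 is free -> assigned | voices=[86 82 61]
Op 6: note_on(73): all voices busy, STEAL voice 0 (pitch 86, oldest) -> assign | voices=[73 82 61]
Op 7: note_on(74): all voices busy, STEAL voice 2 (pitch 61, oldest) -> assign | voices=[73 82 74]
Op 8: note_on(70): all voices busy, STEAL voice 1 (pitch 82, oldest) -> assign | voices=[73 70 74]
Op 9: note_on(83): all voices busy, STEAL voice 0 (pitch 73, oldest) -> assign | voices=[83 70 74]

Answer: 2 1 none none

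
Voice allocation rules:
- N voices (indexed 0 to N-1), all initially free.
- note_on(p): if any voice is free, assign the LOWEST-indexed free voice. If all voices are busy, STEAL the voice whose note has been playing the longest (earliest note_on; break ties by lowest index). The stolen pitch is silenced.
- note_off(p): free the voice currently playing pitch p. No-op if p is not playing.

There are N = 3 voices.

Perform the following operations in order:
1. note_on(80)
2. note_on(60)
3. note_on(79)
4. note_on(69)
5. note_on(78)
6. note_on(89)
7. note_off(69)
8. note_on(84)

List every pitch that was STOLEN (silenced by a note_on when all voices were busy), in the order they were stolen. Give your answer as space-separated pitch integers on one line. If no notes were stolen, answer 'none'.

Answer: 80 60 79

Derivation:
Op 1: note_on(80): voice 0 is free -> assigned | voices=[80 - -]
Op 2: note_on(60): voice 1 is free -> assigned | voices=[80 60 -]
Op 3: note_on(79): voice 2 is free -> assigned | voices=[80 60 79]
Op 4: note_on(69): all voices busy, STEAL voice 0 (pitch 80, oldest) -> assign | voices=[69 60 79]
Op 5: note_on(78): all voices busy, STEAL voice 1 (pitch 60, oldest) -> assign | voices=[69 78 79]
Op 6: note_on(89): all voices busy, STEAL voice 2 (pitch 79, oldest) -> assign | voices=[69 78 89]
Op 7: note_off(69): free voice 0 | voices=[- 78 89]
Op 8: note_on(84): voice 0 is free -> assigned | voices=[84 78 89]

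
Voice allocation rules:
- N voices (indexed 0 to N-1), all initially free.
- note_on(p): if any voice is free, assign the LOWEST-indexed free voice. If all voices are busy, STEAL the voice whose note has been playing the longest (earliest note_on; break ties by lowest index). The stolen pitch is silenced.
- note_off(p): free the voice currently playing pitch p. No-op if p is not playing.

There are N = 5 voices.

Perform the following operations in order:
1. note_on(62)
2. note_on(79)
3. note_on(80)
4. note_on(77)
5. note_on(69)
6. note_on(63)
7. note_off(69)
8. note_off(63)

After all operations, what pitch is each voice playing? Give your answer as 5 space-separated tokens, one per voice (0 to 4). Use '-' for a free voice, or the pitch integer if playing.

Op 1: note_on(62): voice 0 is free -> assigned | voices=[62 - - - -]
Op 2: note_on(79): voice 1 is free -> assigned | voices=[62 79 - - -]
Op 3: note_on(80): voice 2 is free -> assigned | voices=[62 79 80 - -]
Op 4: note_on(77): voice 3 is free -> assigned | voices=[62 79 80 77 -]
Op 5: note_on(69): voice 4 is free -> assigned | voices=[62 79 80 77 69]
Op 6: note_on(63): all voices busy, STEAL voice 0 (pitch 62, oldest) -> assign | voices=[63 79 80 77 69]
Op 7: note_off(69): free voice 4 | voices=[63 79 80 77 -]
Op 8: note_off(63): free voice 0 | voices=[- 79 80 77 -]

Answer: - 79 80 77 -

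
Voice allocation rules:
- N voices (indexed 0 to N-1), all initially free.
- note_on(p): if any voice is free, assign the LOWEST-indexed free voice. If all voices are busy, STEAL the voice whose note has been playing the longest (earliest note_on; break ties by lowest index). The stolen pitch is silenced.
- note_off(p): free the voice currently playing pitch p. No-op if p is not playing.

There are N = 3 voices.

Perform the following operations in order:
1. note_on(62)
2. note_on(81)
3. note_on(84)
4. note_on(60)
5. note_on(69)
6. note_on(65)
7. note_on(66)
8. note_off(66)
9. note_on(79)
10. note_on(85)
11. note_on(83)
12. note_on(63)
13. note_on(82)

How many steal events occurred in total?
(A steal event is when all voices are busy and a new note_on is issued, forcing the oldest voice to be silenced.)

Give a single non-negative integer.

Op 1: note_on(62): voice 0 is free -> assigned | voices=[62 - -]
Op 2: note_on(81): voice 1 is free -> assigned | voices=[62 81 -]
Op 3: note_on(84): voice 2 is free -> assigned | voices=[62 81 84]
Op 4: note_on(60): all voices busy, STEAL voice 0 (pitch 62, oldest) -> assign | voices=[60 81 84]
Op 5: note_on(69): all voices busy, STEAL voice 1 (pitch 81, oldest) -> assign | voices=[60 69 84]
Op 6: note_on(65): all voices busy, STEAL voice 2 (pitch 84, oldest) -> assign | voices=[60 69 65]
Op 7: note_on(66): all voices busy, STEAL voice 0 (pitch 60, oldest) -> assign | voices=[66 69 65]
Op 8: note_off(66): free voice 0 | voices=[- 69 65]
Op 9: note_on(79): voice 0 is free -> assigned | voices=[79 69 65]
Op 10: note_on(85): all voices busy, STEAL voice 1 (pitch 69, oldest) -> assign | voices=[79 85 65]
Op 11: note_on(83): all voices busy, STEAL voice 2 (pitch 65, oldest) -> assign | voices=[79 85 83]
Op 12: note_on(63): all voices busy, STEAL voice 0 (pitch 79, oldest) -> assign | voices=[63 85 83]
Op 13: note_on(82): all voices busy, STEAL voice 1 (pitch 85, oldest) -> assign | voices=[63 82 83]

Answer: 8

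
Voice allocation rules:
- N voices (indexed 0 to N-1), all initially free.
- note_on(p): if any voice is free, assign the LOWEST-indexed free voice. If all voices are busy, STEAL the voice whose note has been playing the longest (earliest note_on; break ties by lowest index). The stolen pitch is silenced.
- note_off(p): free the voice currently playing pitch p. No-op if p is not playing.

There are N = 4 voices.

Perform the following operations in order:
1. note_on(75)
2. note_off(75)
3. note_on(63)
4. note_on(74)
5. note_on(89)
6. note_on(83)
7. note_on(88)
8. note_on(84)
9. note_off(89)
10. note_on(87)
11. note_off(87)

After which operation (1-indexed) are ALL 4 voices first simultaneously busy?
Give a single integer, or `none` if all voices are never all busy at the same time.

Answer: 6

Derivation:
Op 1: note_on(75): voice 0 is free -> assigned | voices=[75 - - -]
Op 2: note_off(75): free voice 0 | voices=[- - - -]
Op 3: note_on(63): voice 0 is free -> assigned | voices=[63 - - -]
Op 4: note_on(74): voice 1 is free -> assigned | voices=[63 74 - -]
Op 5: note_on(89): voice 2 is free -> assigned | voices=[63 74 89 -]
Op 6: note_on(83): voice 3 is free -> assigned | voices=[63 74 89 83]
Op 7: note_on(88): all voices busy, STEAL voice 0 (pitch 63, oldest) -> assign | voices=[88 74 89 83]
Op 8: note_on(84): all voices busy, STEAL voice 1 (pitch 74, oldest) -> assign | voices=[88 84 89 83]
Op 9: note_off(89): free voice 2 | voices=[88 84 - 83]
Op 10: note_on(87): voice 2 is free -> assigned | voices=[88 84 87 83]
Op 11: note_off(87): free voice 2 | voices=[88 84 - 83]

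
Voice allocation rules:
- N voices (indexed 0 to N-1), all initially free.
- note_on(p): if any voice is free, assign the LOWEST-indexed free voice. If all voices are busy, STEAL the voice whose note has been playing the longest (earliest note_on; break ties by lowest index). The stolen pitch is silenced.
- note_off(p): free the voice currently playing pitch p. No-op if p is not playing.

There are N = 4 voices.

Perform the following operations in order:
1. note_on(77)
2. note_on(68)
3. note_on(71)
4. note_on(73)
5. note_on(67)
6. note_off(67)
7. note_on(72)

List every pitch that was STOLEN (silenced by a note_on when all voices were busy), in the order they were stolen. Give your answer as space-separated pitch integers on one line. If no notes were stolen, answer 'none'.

Answer: 77

Derivation:
Op 1: note_on(77): voice 0 is free -> assigned | voices=[77 - - -]
Op 2: note_on(68): voice 1 is free -> assigned | voices=[77 68 - -]
Op 3: note_on(71): voice 2 is free -> assigned | voices=[77 68 71 -]
Op 4: note_on(73): voice 3 is free -> assigned | voices=[77 68 71 73]
Op 5: note_on(67): all voices busy, STEAL voice 0 (pitch 77, oldest) -> assign | voices=[67 68 71 73]
Op 6: note_off(67): free voice 0 | voices=[- 68 71 73]
Op 7: note_on(72): voice 0 is free -> assigned | voices=[72 68 71 73]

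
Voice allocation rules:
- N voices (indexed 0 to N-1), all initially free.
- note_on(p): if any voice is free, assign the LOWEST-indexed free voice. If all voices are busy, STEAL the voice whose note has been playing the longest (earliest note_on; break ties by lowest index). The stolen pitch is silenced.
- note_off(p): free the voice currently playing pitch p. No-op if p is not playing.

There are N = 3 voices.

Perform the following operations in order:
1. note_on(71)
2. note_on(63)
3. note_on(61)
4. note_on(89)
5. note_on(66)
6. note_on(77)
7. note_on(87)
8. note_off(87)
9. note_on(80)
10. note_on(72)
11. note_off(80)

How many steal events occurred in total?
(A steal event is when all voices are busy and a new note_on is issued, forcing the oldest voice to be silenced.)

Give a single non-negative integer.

Op 1: note_on(71): voice 0 is free -> assigned | voices=[71 - -]
Op 2: note_on(63): voice 1 is free -> assigned | voices=[71 63 -]
Op 3: note_on(61): voice 2 is free -> assigned | voices=[71 63 61]
Op 4: note_on(89): all voices busy, STEAL voice 0 (pitch 71, oldest) -> assign | voices=[89 63 61]
Op 5: note_on(66): all voices busy, STEAL voice 1 (pitch 63, oldest) -> assign | voices=[89 66 61]
Op 6: note_on(77): all voices busy, STEAL voice 2 (pitch 61, oldest) -> assign | voices=[89 66 77]
Op 7: note_on(87): all voices busy, STEAL voice 0 (pitch 89, oldest) -> assign | voices=[87 66 77]
Op 8: note_off(87): free voice 0 | voices=[- 66 77]
Op 9: note_on(80): voice 0 is free -> assigned | voices=[80 66 77]
Op 10: note_on(72): all voices busy, STEAL voice 1 (pitch 66, oldest) -> assign | voices=[80 72 77]
Op 11: note_off(80): free voice 0 | voices=[- 72 77]

Answer: 5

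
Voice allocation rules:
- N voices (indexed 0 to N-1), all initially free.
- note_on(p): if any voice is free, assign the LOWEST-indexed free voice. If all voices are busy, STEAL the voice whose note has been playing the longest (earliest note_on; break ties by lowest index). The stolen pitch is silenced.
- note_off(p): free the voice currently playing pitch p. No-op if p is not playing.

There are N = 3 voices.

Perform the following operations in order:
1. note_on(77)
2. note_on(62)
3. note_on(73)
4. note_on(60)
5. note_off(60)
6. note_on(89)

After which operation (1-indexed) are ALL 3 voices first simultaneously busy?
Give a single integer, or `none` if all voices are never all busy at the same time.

Answer: 3

Derivation:
Op 1: note_on(77): voice 0 is free -> assigned | voices=[77 - -]
Op 2: note_on(62): voice 1 is free -> assigned | voices=[77 62 -]
Op 3: note_on(73): voice 2 is free -> assigned | voices=[77 62 73]
Op 4: note_on(60): all voices busy, STEAL voice 0 (pitch 77, oldest) -> assign | voices=[60 62 73]
Op 5: note_off(60): free voice 0 | voices=[- 62 73]
Op 6: note_on(89): voice 0 is free -> assigned | voices=[89 62 73]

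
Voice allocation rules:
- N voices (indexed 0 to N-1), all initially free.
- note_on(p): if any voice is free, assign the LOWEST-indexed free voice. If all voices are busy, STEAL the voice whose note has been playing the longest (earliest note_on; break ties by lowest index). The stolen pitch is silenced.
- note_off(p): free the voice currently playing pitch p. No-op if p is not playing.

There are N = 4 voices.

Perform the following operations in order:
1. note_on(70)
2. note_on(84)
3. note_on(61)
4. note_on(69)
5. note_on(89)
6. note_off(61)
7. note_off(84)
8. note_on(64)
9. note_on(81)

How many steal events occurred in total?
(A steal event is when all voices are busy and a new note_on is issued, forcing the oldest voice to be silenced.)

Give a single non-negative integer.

Answer: 1

Derivation:
Op 1: note_on(70): voice 0 is free -> assigned | voices=[70 - - -]
Op 2: note_on(84): voice 1 is free -> assigned | voices=[70 84 - -]
Op 3: note_on(61): voice 2 is free -> assigned | voices=[70 84 61 -]
Op 4: note_on(69): voice 3 is free -> assigned | voices=[70 84 61 69]
Op 5: note_on(89): all voices busy, STEAL voice 0 (pitch 70, oldest) -> assign | voices=[89 84 61 69]
Op 6: note_off(61): free voice 2 | voices=[89 84 - 69]
Op 7: note_off(84): free voice 1 | voices=[89 - - 69]
Op 8: note_on(64): voice 1 is free -> assigned | voices=[89 64 - 69]
Op 9: note_on(81): voice 2 is free -> assigned | voices=[89 64 81 69]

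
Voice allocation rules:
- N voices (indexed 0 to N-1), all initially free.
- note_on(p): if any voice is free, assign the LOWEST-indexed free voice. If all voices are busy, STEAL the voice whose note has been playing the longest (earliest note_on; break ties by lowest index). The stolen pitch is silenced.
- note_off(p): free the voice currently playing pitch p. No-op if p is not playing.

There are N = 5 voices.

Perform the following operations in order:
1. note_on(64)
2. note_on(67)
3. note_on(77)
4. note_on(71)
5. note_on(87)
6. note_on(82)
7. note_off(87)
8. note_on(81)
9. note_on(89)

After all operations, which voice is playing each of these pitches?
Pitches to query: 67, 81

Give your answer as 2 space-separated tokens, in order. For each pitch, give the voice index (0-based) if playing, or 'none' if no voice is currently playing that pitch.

Answer: none 4

Derivation:
Op 1: note_on(64): voice 0 is free -> assigned | voices=[64 - - - -]
Op 2: note_on(67): voice 1 is free -> assigned | voices=[64 67 - - -]
Op 3: note_on(77): voice 2 is free -> assigned | voices=[64 67 77 - -]
Op 4: note_on(71): voice 3 is free -> assigned | voices=[64 67 77 71 -]
Op 5: note_on(87): voice 4 is free -> assigned | voices=[64 67 77 71 87]
Op 6: note_on(82): all voices busy, STEAL voice 0 (pitch 64, oldest) -> assign | voices=[82 67 77 71 87]
Op 7: note_off(87): free voice 4 | voices=[82 67 77 71 -]
Op 8: note_on(81): voice 4 is free -> assigned | voices=[82 67 77 71 81]
Op 9: note_on(89): all voices busy, STEAL voice 1 (pitch 67, oldest) -> assign | voices=[82 89 77 71 81]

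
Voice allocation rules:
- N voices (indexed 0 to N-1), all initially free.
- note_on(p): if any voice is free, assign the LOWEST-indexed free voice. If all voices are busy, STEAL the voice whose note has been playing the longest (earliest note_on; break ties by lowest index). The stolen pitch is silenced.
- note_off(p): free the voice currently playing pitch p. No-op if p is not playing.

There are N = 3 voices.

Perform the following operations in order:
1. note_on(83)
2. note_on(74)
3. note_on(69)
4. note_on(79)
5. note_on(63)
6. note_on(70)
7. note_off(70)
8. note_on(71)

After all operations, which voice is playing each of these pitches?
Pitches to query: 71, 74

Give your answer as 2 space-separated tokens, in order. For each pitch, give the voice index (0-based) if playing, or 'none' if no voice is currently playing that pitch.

Answer: 2 none

Derivation:
Op 1: note_on(83): voice 0 is free -> assigned | voices=[83 - -]
Op 2: note_on(74): voice 1 is free -> assigned | voices=[83 74 -]
Op 3: note_on(69): voice 2 is free -> assigned | voices=[83 74 69]
Op 4: note_on(79): all voices busy, STEAL voice 0 (pitch 83, oldest) -> assign | voices=[79 74 69]
Op 5: note_on(63): all voices busy, STEAL voice 1 (pitch 74, oldest) -> assign | voices=[79 63 69]
Op 6: note_on(70): all voices busy, STEAL voice 2 (pitch 69, oldest) -> assign | voices=[79 63 70]
Op 7: note_off(70): free voice 2 | voices=[79 63 -]
Op 8: note_on(71): voice 2 is free -> assigned | voices=[79 63 71]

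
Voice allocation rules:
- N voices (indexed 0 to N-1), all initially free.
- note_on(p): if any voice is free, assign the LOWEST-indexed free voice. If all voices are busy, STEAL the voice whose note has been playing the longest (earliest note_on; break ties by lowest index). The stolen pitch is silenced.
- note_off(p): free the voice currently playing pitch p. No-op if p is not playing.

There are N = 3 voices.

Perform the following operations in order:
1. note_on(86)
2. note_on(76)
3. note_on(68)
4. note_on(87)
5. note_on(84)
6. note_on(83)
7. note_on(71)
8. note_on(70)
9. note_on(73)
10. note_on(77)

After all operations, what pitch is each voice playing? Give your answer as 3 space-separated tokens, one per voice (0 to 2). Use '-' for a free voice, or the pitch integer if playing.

Answer: 77 70 73

Derivation:
Op 1: note_on(86): voice 0 is free -> assigned | voices=[86 - -]
Op 2: note_on(76): voice 1 is free -> assigned | voices=[86 76 -]
Op 3: note_on(68): voice 2 is free -> assigned | voices=[86 76 68]
Op 4: note_on(87): all voices busy, STEAL voice 0 (pitch 86, oldest) -> assign | voices=[87 76 68]
Op 5: note_on(84): all voices busy, STEAL voice 1 (pitch 76, oldest) -> assign | voices=[87 84 68]
Op 6: note_on(83): all voices busy, STEAL voice 2 (pitch 68, oldest) -> assign | voices=[87 84 83]
Op 7: note_on(71): all voices busy, STEAL voice 0 (pitch 87, oldest) -> assign | voices=[71 84 83]
Op 8: note_on(70): all voices busy, STEAL voice 1 (pitch 84, oldest) -> assign | voices=[71 70 83]
Op 9: note_on(73): all voices busy, STEAL voice 2 (pitch 83, oldest) -> assign | voices=[71 70 73]
Op 10: note_on(77): all voices busy, STEAL voice 0 (pitch 71, oldest) -> assign | voices=[77 70 73]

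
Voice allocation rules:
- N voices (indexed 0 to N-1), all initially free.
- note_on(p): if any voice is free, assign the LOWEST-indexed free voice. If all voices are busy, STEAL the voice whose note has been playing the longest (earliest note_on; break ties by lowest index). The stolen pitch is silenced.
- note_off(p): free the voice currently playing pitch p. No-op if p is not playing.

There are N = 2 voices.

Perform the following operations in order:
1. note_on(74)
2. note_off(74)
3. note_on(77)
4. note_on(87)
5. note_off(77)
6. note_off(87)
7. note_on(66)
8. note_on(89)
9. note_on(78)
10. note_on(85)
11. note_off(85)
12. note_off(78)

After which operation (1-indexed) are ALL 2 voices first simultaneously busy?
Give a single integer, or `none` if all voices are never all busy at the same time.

Answer: 4

Derivation:
Op 1: note_on(74): voice 0 is free -> assigned | voices=[74 -]
Op 2: note_off(74): free voice 0 | voices=[- -]
Op 3: note_on(77): voice 0 is free -> assigned | voices=[77 -]
Op 4: note_on(87): voice 1 is free -> assigned | voices=[77 87]
Op 5: note_off(77): free voice 0 | voices=[- 87]
Op 6: note_off(87): free voice 1 | voices=[- -]
Op 7: note_on(66): voice 0 is free -> assigned | voices=[66 -]
Op 8: note_on(89): voice 1 is free -> assigned | voices=[66 89]
Op 9: note_on(78): all voices busy, STEAL voice 0 (pitch 66, oldest) -> assign | voices=[78 89]
Op 10: note_on(85): all voices busy, STEAL voice 1 (pitch 89, oldest) -> assign | voices=[78 85]
Op 11: note_off(85): free voice 1 | voices=[78 -]
Op 12: note_off(78): free voice 0 | voices=[- -]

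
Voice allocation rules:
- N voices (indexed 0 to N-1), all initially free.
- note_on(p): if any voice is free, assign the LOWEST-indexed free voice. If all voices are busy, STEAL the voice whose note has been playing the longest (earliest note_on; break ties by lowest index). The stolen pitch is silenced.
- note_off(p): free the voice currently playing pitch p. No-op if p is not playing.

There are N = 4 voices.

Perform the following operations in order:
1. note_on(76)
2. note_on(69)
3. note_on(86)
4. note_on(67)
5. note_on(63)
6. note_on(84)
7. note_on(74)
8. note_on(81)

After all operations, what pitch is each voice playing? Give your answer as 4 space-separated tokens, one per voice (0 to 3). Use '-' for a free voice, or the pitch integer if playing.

Answer: 63 84 74 81

Derivation:
Op 1: note_on(76): voice 0 is free -> assigned | voices=[76 - - -]
Op 2: note_on(69): voice 1 is free -> assigned | voices=[76 69 - -]
Op 3: note_on(86): voice 2 is free -> assigned | voices=[76 69 86 -]
Op 4: note_on(67): voice 3 is free -> assigned | voices=[76 69 86 67]
Op 5: note_on(63): all voices busy, STEAL voice 0 (pitch 76, oldest) -> assign | voices=[63 69 86 67]
Op 6: note_on(84): all voices busy, STEAL voice 1 (pitch 69, oldest) -> assign | voices=[63 84 86 67]
Op 7: note_on(74): all voices busy, STEAL voice 2 (pitch 86, oldest) -> assign | voices=[63 84 74 67]
Op 8: note_on(81): all voices busy, STEAL voice 3 (pitch 67, oldest) -> assign | voices=[63 84 74 81]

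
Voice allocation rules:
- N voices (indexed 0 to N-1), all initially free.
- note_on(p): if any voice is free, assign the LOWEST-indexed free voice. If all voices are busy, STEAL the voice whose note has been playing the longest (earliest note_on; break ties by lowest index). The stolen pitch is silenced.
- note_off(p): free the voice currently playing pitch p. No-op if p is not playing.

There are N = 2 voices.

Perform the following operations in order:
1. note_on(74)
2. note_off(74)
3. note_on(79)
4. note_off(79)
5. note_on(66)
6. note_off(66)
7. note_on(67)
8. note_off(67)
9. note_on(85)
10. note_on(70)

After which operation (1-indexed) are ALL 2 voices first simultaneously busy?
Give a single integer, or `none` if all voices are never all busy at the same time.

Op 1: note_on(74): voice 0 is free -> assigned | voices=[74 -]
Op 2: note_off(74): free voice 0 | voices=[- -]
Op 3: note_on(79): voice 0 is free -> assigned | voices=[79 -]
Op 4: note_off(79): free voice 0 | voices=[- -]
Op 5: note_on(66): voice 0 is free -> assigned | voices=[66 -]
Op 6: note_off(66): free voice 0 | voices=[- -]
Op 7: note_on(67): voice 0 is free -> assigned | voices=[67 -]
Op 8: note_off(67): free voice 0 | voices=[- -]
Op 9: note_on(85): voice 0 is free -> assigned | voices=[85 -]
Op 10: note_on(70): voice 1 is free -> assigned | voices=[85 70]

Answer: 10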